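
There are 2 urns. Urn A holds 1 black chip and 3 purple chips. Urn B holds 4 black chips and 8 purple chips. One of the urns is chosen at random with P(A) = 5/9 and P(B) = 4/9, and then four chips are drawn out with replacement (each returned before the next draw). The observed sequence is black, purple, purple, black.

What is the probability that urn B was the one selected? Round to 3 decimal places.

Under each hypothesis, the probability of the observed sequence is: P(data | urn A) = (1/4)(3/4)(3/4)(1/4) = 0.035156; P(data | urn B) = (4/12)(8/12)(8/12)(4/12) = 0.049383.
Weighting by the prior gives 5/9 · 0.035156 = 0.019531, 4/9 · 0.049383 = 0.021948; summing to 0.041479.
By Bayes' rule, P(urn B | data) = (0.021948) / (0.041479) = 0.52913.

0.529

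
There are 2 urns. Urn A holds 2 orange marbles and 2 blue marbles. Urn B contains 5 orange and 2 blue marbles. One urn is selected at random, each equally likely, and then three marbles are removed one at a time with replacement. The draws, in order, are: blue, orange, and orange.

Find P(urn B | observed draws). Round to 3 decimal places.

0.538

Under each hypothesis, the probability of the observed sequence is: P(data | urn A) = (2/4)(2/4)(2/4) = 0.125; P(data | urn B) = (2/7)(5/7)(5/7) = 0.14577.
Multiplying each by its prior: 1/2 · 0.125 = 0.0625, 1/2 · 0.14577 = 0.072886; summing to 0.13539.
So P(urn B | data) = (0.072886) / (0.13539) = 0.53836.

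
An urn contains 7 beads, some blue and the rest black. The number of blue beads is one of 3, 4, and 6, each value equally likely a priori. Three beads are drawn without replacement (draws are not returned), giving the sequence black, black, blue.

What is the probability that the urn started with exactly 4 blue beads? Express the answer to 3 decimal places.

0.400

Under each hypothesis, the probability of the observed sequence is: P(data | r = 3) = (4/7)(3/6)(3/5) = 6/35; P(data | r = 4) = (3/7)(2/6)(4/5) = 4/35; P(data | r = 6) = (1/7)(0/6) = 0.
The prior-weighted likelihoods are 1/3 · 6/35 = 2/35, 1/3 · 4/35 = 4/105, 1/3 · 0 = 0; summing to 2/21.
By Bayes' rule, P(r = 4 | data) = (4/105) / (2/21) = 2/5.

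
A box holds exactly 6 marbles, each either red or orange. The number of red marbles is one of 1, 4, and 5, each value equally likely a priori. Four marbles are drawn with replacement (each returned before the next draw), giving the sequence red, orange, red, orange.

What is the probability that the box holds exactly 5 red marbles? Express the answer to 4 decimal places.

The likelihood of the observed sequence under each hypothesis: P(data | r = 1) = (1/6)(5/6)(1/6)(5/6) = 0.01929; P(data | r = 4) = (4/6)(2/6)(4/6)(2/6) = 0.049383; P(data | r = 5) = (5/6)(1/6)(5/6)(1/6) = 0.01929.
Weighting by the prior gives 1/3 · 0.01929 = 0.00643, 1/3 · 0.049383 = 0.016461, 1/3 · 0.01929 = 0.00643; these sum to 0.029321.
Hence P(r = 5 | data) = (0.00643) / (0.029321) = 0.2193.

0.2193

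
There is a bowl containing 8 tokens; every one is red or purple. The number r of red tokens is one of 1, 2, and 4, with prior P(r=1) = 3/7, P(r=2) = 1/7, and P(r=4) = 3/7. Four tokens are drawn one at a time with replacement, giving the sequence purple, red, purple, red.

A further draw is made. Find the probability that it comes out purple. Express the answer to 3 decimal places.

Under each hypothesis, the probability of the observed sequence is: P(data | r = 1) = (7/8)(1/8)(7/8)(1/8) = 0.011963; P(data | r = 2) = (6/8)(2/8)(6/8)(2/8) = 0.035156; P(data | r = 4) = (4/8)(4/8)(4/8)(4/8) = 0.0625.
Multiplying each by its prior: 3/7 · 0.011963 = 0.005127, 1/7 · 0.035156 = 0.0050223, 3/7 · 0.0625 = 0.026786; summing to 0.036935.
Normalising, the posterior is P(r = 1 | data) = 0.13881, P(r = 2 | data) = 0.13598, P(r = 4 | data) = 0.72521.
Averaging over the posterior, P(purple next | data) = (7/8)(0.13881) + (3/4)(0.13598) + (1/2)(0.72521) = 0.58605.

0.586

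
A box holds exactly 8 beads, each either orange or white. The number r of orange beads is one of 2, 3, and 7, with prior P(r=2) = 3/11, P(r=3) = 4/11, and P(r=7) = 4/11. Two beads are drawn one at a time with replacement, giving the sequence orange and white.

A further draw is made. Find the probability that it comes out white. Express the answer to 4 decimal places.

0.5484

Under each hypothesis, the probability of the observed sequence is: P(data | r = 2) = (2/8)(6/8) = 3/16; P(data | r = 3) = (3/8)(5/8) = 15/64; P(data | r = 7) = (7/8)(1/8) = 7/64.
The prior-weighted likelihoods are 3/11 · 3/16 = 9/176, 4/11 · 15/64 = 15/176, 4/11 · 7/64 = 7/176; these sum to 31/176.
Normalising, the posterior is P(r = 2 | data) = 9/31, P(r = 3 | data) = 15/31, P(r = 7 | data) = 7/31.
The predictive probability is P(white next | data) = (3/4)(9/31) + (5/8)(15/31) + (1/8)(7/31) = 17/31.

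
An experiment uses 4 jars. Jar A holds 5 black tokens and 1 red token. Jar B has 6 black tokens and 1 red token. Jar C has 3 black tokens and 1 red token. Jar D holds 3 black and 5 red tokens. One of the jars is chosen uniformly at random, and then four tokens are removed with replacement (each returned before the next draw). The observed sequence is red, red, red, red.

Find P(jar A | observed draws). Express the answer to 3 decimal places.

0.005

Compute the likelihood of the observed sequence for each case: P(data | jar A) = (1/6)(1/6)(1/6)(1/6) = 0.0007716; P(data | jar B) = (1/7)(1/7)(1/7)(1/7) = 0.00041649; P(data | jar C) = (1/4)(1/4)(1/4)(1/4) = 0.0039062; P(data | jar D) = (5/8)(5/8)(5/8)(5/8) = 0.15259.
Weighting by the prior gives 1/4 · 0.0007716 = 0.0001929, 1/4 · 0.00041649 = 0.00010412, 1/4 · 0.0039062 = 0.00097656, 1/4 · 0.15259 = 0.038147; summing to 0.039421.
By Bayes' rule, P(jar A | data) = (0.0001929) / (0.039421) = 0.0048934.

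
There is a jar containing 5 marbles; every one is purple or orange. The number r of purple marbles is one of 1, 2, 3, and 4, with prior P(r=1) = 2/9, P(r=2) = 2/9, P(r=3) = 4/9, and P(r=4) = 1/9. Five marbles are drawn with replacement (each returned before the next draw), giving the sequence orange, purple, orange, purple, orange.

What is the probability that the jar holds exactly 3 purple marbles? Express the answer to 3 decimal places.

Compute the likelihood of the observed sequence for each case: P(data | r = 1) = (4/5)(1/5)(4/5)(1/5)(4/5) = 0.02048; P(data | r = 2) = (3/5)(2/5)(3/5)(2/5)(3/5) = 0.03456; P(data | r = 3) = (2/5)(3/5)(2/5)(3/5)(2/5) = 0.02304; P(data | r = 4) = (1/5)(4/5)(1/5)(4/5)(1/5) = 0.00512.
Weighting by the prior gives 2/9 · 0.02048 = 0.0045511, 2/9 · 0.03456 = 0.00768, 4/9 · 0.02304 = 0.01024, 1/9 · 0.00512 = 0.00056889; with total 0.02304.
By Bayes' rule, P(r = 3 | data) = (0.01024) / (0.02304) = 0.44444.

0.444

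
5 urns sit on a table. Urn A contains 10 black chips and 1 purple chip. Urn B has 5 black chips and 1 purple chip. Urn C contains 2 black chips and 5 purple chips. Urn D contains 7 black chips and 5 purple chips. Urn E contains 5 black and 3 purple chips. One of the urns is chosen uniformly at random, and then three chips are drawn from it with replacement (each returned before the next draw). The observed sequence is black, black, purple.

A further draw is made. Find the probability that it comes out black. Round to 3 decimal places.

0.662

Compute the likelihood of the observed sequence for each case: P(data | urn A) = (10/11)(10/11)(1/11) = 0.075131; P(data | urn B) = (5/6)(5/6)(1/6) = 0.11574; P(data | urn C) = (2/7)(2/7)(5/7) = 0.058309; P(data | urn D) = (7/12)(7/12)(5/12) = 0.14178; P(data | urn E) = (5/8)(5/8)(3/8) = 0.14648.
Multiplying each by its prior: 1/5 · 0.075131 = 0.015026, 1/5 · 0.11574 = 0.023148, 1/5 · 0.058309 = 0.011662, 1/5 · 0.14178 = 0.028356, 1/5 · 0.14648 = 0.029297; summing to 0.10749.
Dividing through by the total gives posterior P(urn A | data) = 0.13979, P(urn B | data) = 0.21535, P(urn C | data) = 0.10849, P(urn D | data) = 0.26381, P(urn E | data) = 0.27256.
The predictive probability is P(black next | data) = (10/11)(0.13979) + (5/6)(0.21535) + (2/7)(0.10849) + (7/12)(0.26381) + (5/8)(0.27256) = 0.66178.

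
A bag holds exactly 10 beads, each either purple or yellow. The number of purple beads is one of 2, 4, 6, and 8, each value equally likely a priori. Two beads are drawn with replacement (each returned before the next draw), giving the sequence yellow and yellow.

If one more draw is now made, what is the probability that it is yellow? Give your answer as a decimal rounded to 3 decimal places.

0.667

Under each hypothesis, the probability of the observed sequence is: P(data | r = 2) = (8/10)(8/10) = 16/25; P(data | r = 4) = (6/10)(6/10) = 9/25; P(data | r = 6) = (4/10)(4/10) = 4/25; P(data | r = 8) = (2/10)(2/10) = 1/25.
Weighting by the prior gives 1/4 · 16/25 = 4/25, 1/4 · 9/25 = 9/100, 1/4 · 4/25 = 1/25, 1/4 · 1/25 = 1/100; these sum to 3/10.
The posterior is then P(r = 2 | data) = 8/15, P(r = 4 | data) = 3/10, P(r = 6 | data) = 2/15, P(r = 8 | data) = 1/30.
So P(yellow next | data) = Σ P(yellow next | H) P(H | data) = (4/5)(8/15) + (3/5)(3/10) + (2/5)(2/15) + (1/5)(1/30) = 2/3.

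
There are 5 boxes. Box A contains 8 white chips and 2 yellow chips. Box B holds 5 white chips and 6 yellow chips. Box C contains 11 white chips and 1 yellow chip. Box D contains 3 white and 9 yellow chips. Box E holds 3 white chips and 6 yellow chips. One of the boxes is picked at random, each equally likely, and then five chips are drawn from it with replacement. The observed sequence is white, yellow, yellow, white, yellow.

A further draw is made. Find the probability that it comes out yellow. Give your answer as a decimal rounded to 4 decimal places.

0.6205

Compute the likelihood of the observed sequence for each case: P(data | box A) = (8/10)(2/10)(2/10)(8/10)(2/10) = 0.00512; P(data | box B) = (5/11)(6/11)(6/11)(5/11)(6/11) = 0.03353; P(data | box C) = (11/12)(1/12)(1/12)(11/12)(1/12) = 0.00048627; P(data | box D) = (3/12)(9/12)(9/12)(3/12)(9/12) = 0.026367; P(data | box E) = (3/9)(6/9)(6/9)(3/9)(6/9) = 0.032922.
Weighting by the prior gives 1/5 · 0.00512 = 0.001024, 1/5 · 0.03353 = 0.006706, 1/5 · 0.00048627 = 9.7254e-05, 1/5 · 0.026367 = 0.0052734, 1/5 · 0.032922 = 0.0065844; these sum to 0.019685.
Normalising, the posterior is P(box A | data) = 0.052019, P(box B | data) = 0.34066, P(box C | data) = 0.0049405, P(box D | data) = 0.26789, P(box E | data) = 0.33449.
Averaging over the posterior, P(yellow next | data) = (1/5)(0.052019) + (6/11)(0.34066) + (1/12)(0.0049405) + (3/4)(0.26789) + (2/3)(0.33449) = 0.62054.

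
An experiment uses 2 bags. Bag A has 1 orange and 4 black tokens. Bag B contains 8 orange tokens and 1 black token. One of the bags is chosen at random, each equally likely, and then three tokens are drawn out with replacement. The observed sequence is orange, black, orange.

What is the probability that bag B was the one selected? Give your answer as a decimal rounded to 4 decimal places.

Compute the likelihood of the observed sequence for each case: P(data | bag A) = (1/5)(4/5)(1/5) = 0.032; P(data | bag B) = (8/9)(1/9)(8/9) = 0.087791.
The prior-weighted likelihoods are 1/2 · 0.032 = 0.016, 1/2 · 0.087791 = 0.043896; summing to 0.059896.
By Bayes' rule, P(bag B | data) = (0.043896) / (0.059896) = 0.73287.

0.7329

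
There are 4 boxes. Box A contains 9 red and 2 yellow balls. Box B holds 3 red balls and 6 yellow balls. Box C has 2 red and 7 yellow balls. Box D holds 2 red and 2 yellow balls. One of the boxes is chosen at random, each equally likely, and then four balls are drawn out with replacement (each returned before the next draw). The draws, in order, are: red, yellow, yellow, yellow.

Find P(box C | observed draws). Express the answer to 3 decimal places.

0.386

The likelihood of the observed sequence under each hypothesis: P(data | box A) = (9/11)(2/11)(2/11)(2/11) = 0.0049177; P(data | box B) = (3/9)(6/9)(6/9)(6/9) = 0.098765; P(data | box C) = (2/9)(7/9)(7/9)(7/9) = 0.10456; P(data | box D) = (2/4)(2/4)(2/4)(2/4) = 0.0625.
Weighting by the prior gives 1/4 · 0.0049177 = 0.0012294, 1/4 · 0.098765 = 0.024691, 1/4 · 0.10456 = 0.026139, 1/4 · 0.0625 = 0.015625; these sum to 0.067685.
So P(box C | data) = (0.026139) / (0.067685) = 0.38619.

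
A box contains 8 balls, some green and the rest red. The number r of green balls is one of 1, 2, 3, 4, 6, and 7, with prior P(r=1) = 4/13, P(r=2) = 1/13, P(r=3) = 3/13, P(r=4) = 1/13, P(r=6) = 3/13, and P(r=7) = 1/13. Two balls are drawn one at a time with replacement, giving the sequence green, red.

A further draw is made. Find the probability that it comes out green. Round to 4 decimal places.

0.4479

For each hypothesis, P(data | H) works out to: P(data | r = 1) = (1/8)(7/8) = 7/64; P(data | r = 2) = (2/8)(6/8) = 3/16; P(data | r = 3) = (3/8)(5/8) = 15/64; P(data | r = 4) = (4/8)(4/8) = 1/4; P(data | r = 6) = (6/8)(2/8) = 3/16; P(data | r = 7) = (7/8)(1/8) = 7/64.
Multiplying each by its prior: 4/13 · 7/64 = 7/208, 1/13 · 3/16 = 3/208, 3/13 · 15/64 = 45/832, 1/13 · 1/4 = 1/52, 3/13 · 3/16 = 9/208, 1/13 · 7/64 = 7/832; with total 9/52.
Dividing through by the total gives posterior P(r = 1 | data) = 7/36, P(r = 2 | data) = 1/12, P(r = 3 | data) = 5/16, P(r = 4 | data) = 1/9, P(r = 6 | data) = 1/4, P(r = 7 | data) = 7/144.
Averaging over the posterior, P(green next | data) = (1/8)(7/36) + (1/4)(1/12) + (3/8)(5/16) + (1/2)(1/9) + (3/4)(1/4) + (7/8)(7/144) = 43/96.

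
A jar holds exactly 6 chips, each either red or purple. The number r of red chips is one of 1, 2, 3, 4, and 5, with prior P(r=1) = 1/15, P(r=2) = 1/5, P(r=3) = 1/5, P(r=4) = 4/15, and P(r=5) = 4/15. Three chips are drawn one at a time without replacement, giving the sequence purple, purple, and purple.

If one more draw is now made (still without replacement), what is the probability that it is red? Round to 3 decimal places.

0.573

Under each hypothesis, the probability of the observed sequence is: P(data | r = 1) = (5/6)(4/5)(3/4) = 1/2; P(data | r = 2) = (4/6)(3/5)(2/4) = 1/5; P(data | r = 3) = (3/6)(2/5)(1/4) = 1/20; P(data | r = 4) = (2/6)(1/5)(0/4) = 0; P(data | r = 5) = (1/6)(0/5) = 0.
The prior-weighted likelihoods are 1/15 · 1/2 = 1/30, 1/5 · 1/5 = 1/25, 1/5 · 1/20 = 1/100, 4/15 · 0 = 0, 4/15 · 0 = 0; with total 1/12.
Dividing through by the total gives posterior P(r = 1 | data) = 2/5, P(r = 2 | data) = 12/25, P(r = 3 | data) = 3/25, P(r = 4 | data) = 0, P(r = 5 | data) = 0.
Averaging over the posterior, P(red next | data) = (1/3)(2/5) + (2/3)(12/25) + (1)(3/25) = 43/75.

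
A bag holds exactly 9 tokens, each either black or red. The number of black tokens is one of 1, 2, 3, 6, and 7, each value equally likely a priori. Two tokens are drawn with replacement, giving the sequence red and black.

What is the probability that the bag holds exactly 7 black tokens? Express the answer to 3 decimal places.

Under each hypothesis, the probability of the observed sequence is: P(data | r = 1) = (8/9)(1/9) = 8/81; P(data | r = 2) = (7/9)(2/9) = 14/81; P(data | r = 3) = (6/9)(3/9) = 2/9; P(data | r = 6) = (3/9)(6/9) = 2/9; P(data | r = 7) = (2/9)(7/9) = 14/81.
Multiplying each by its prior: 1/5 · 8/81 = 8/405, 1/5 · 14/81 = 14/405, 1/5 · 2/9 = 2/45, 1/5 · 2/9 = 2/45, 1/5 · 14/81 = 14/405; summing to 8/45.
So P(r = 7 | data) = (14/405) / (8/45) = 7/36.

0.194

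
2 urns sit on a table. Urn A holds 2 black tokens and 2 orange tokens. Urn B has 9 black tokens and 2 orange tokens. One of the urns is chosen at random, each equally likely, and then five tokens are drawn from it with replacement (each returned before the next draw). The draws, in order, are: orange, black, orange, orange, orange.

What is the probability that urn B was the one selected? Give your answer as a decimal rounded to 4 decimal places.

Under each hypothesis, the probability of the observed sequence is: P(data | urn A) = (2/4)(2/4)(2/4)(2/4)(2/4) = 0.03125; P(data | urn B) = (2/11)(9/11)(2/11)(2/11)(2/11) = 0.00089413.
The prior-weighted likelihoods are 1/2 · 0.03125 = 0.015625, 1/2 · 0.00089413 = 0.00044706; these sum to 0.016072.
So P(urn B | data) = (0.00044706) / (0.016072) = 0.027816.

0.0278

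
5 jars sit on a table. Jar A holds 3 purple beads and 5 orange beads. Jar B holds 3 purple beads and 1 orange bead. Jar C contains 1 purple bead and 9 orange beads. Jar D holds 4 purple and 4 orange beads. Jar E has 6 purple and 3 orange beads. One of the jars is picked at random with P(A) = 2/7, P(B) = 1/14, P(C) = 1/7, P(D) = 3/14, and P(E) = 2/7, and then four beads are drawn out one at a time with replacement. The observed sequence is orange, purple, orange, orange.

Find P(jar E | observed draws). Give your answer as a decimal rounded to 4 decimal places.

0.1219

Compute the likelihood of the observed sequence for each case: P(data | jar A) = (5/8)(3/8)(5/8)(5/8) = 0.091553; P(data | jar B) = (1/4)(3/4)(1/4)(1/4) = 0.011719; P(data | jar C) = (9/10)(1/10)(9/10)(9/10) = 0.0729; P(data | jar D) = (4/8)(4/8)(4/8)(4/8) = 0.0625; P(data | jar E) = (3/9)(6/9)(3/9)(3/9) = 0.024691.
The prior-weighted likelihoods are 2/7 · 0.091553 = 0.026158, 1/14 · 0.011719 = 0.00083705, 1/7 · 0.0729 = 0.010414, 3/14 · 0.0625 = 0.013393, 2/7 · 0.024691 = 0.0070547; these sum to 0.057857.
Therefore the posterior P(jar E | data) = (0.0070547) / (0.057857) = 0.12193.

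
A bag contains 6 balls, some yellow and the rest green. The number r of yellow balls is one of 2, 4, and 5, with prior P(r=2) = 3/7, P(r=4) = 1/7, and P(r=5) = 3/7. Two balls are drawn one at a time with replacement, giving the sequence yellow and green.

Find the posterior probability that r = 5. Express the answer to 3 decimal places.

0.319

Compute the likelihood of the observed sequence for each case: P(data | r = 2) = (2/6)(4/6) = 2/9; P(data | r = 4) = (4/6)(2/6) = 2/9; P(data | r = 5) = (5/6)(1/6) = 5/36.
Multiplying each by its prior: 3/7 · 2/9 = 2/21, 1/7 · 2/9 = 2/63, 3/7 · 5/36 = 5/84; these sum to 47/252.
Hence P(r = 5 | data) = (5/84) / (47/252) = 15/47.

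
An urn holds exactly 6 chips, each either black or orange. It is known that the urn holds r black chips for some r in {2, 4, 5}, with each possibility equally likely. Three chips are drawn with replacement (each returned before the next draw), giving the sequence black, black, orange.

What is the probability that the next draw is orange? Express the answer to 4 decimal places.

0.3493

For each hypothesis, P(data | H) works out to: P(data | r = 2) = (2/6)(2/6)(4/6) = 2/27; P(data | r = 4) = (4/6)(4/6)(2/6) = 4/27; P(data | r = 5) = (5/6)(5/6)(1/6) = 25/216.
Weighting by the prior gives 1/3 · 2/27 = 2/81, 1/3 · 4/27 = 4/81, 1/3 · 25/216 = 25/648; with total 73/648.
The posterior is then P(r = 2 | data) = 16/73, P(r = 4 | data) = 32/73, P(r = 5 | data) = 25/73.
The predictive probability is P(orange next | data) = (2/3)(16/73) + (1/3)(32/73) + (1/6)(25/73) = 51/146.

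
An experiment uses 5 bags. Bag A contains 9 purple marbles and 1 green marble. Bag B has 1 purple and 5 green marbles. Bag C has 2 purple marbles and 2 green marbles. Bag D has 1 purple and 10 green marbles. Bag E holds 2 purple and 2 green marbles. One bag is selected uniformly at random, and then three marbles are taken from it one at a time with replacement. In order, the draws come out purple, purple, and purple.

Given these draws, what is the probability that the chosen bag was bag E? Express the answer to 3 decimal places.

For each hypothesis, P(data | H) works out to: P(data | bag A) = (9/10)(9/10)(9/10) = 0.729; P(data | bag B) = (1/6)(1/6)(1/6) = 0.0046296; P(data | bag C) = (2/4)(2/4)(2/4) = 0.125; P(data | bag D) = (1/11)(1/11)(1/11) = 0.00075131; P(data | bag E) = (2/4)(2/4)(2/4) = 0.125.
Weighting by the prior gives 1/5 · 0.729 = 0.1458, 1/5 · 0.0046296 = 0.00092593, 1/5 · 0.125 = 0.025, 1/5 · 0.00075131 = 0.00015026, 1/5 · 0.125 = 0.025; these sum to 0.19688.
Hence P(bag E | data) = (0.025) / (0.19688) = 0.12698.

0.127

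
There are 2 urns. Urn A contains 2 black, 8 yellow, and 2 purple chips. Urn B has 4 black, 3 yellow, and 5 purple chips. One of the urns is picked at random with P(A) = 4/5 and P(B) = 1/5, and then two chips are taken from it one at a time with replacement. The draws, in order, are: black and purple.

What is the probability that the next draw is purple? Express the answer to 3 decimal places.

0.306

For each hypothesis, P(data | H) works out to: P(data | urn A) = (2/12)(2/12) = 1/36; P(data | urn B) = (4/12)(5/12) = 5/36.
The prior-weighted likelihoods are 4/5 · 1/36 = 1/45, 1/5 · 5/36 = 1/36; with total 1/20.
Normalising, the posterior is P(urn A | data) = 4/9, P(urn B | data) = 5/9.
Averaging over the posterior, P(purple next | data) = (1/6)(4/9) + (5/12)(5/9) = 11/36.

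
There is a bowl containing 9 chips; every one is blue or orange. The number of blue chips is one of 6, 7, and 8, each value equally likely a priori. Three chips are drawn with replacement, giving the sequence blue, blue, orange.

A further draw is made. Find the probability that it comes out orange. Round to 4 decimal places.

Under each hypothesis, the probability of the observed sequence is: P(data | r = 6) = (6/9)(6/9)(3/9) = 0.14815; P(data | r = 7) = (7/9)(7/9)(2/9) = 0.13443; P(data | r = 8) = (8/9)(8/9)(1/9) = 0.087791.
Weighting by the prior gives 1/3 · 0.14815 = 0.049383, 1/3 · 0.13443 = 0.04481, 1/3 · 0.087791 = 0.029264; these sum to 0.12346.
The posterior is then P(r = 6 | data) = 0.4, P(r = 7 | data) = 0.36296, P(r = 8 | data) = 0.23704.
So P(orange next | data) = Σ P(orange next | H) P(H | data) = (1/3)(0.4) + (2/9)(0.36296) + (1/9)(0.23704) = 0.24033.

0.2403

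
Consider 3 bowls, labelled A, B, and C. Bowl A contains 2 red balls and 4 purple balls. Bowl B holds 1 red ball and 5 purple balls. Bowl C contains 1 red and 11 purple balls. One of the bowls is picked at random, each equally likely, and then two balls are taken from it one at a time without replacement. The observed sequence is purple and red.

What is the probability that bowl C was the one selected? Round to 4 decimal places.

0.1613

Compute the likelihood of the observed sequence for each case: P(data | bowl A) = (4/6)(2/5) = 4/15; P(data | bowl B) = (5/6)(1/5) = 1/6; P(data | bowl C) = (11/12)(1/11) = 1/12.
The prior-weighted likelihoods are 1/3 · 4/15 = 4/45, 1/3 · 1/6 = 1/18, 1/3 · 1/12 = 1/36; with total 31/180.
Hence P(bowl C | data) = (1/36) / (31/180) = 5/31.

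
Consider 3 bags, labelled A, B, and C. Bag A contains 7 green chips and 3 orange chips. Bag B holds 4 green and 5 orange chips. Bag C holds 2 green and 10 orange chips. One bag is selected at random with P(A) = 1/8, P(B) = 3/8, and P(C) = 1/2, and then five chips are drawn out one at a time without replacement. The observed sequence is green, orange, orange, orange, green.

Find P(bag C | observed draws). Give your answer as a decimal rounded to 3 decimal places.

Under each hypothesis, the probability of the observed sequence is: P(data | bag A) = (7/10)(3/9)(2/8)(1/7)(6/6) = 0.0083333; P(data | bag B) = (4/9)(5/8)(4/7)(3/6)(3/5) = 0.047619; P(data | bag C) = (2/12)(10/11)(9/10)(8/9)(1/8) = 0.015152.
Multiplying each by its prior: 1/8 · 0.0083333 = 0.0010417, 3/8 · 0.047619 = 0.017857, 1/2 · 0.015152 = 0.0075758; summing to 0.026475.
Therefore the posterior P(bag C | data) = (0.0075758) / (0.026475) = 0.28615.

0.286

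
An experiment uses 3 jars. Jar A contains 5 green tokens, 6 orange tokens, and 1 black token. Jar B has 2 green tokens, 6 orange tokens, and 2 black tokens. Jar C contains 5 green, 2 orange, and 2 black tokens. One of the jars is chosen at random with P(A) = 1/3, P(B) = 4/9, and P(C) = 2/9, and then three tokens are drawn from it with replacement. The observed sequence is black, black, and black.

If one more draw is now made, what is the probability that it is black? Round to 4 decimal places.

0.2051

The likelihood of the observed sequence under each hypothesis: P(data | jar A) = (1/12)(1/12)(1/12) = 0.0005787; P(data | jar B) = (2/10)(2/10)(2/10) = 0.008; P(data | jar C) = (2/9)(2/9)(2/9) = 0.010974.
Multiplying each by its prior: 1/3 · 0.0005787 = 0.0001929, 4/9 · 0.008 = 0.0035556, 2/9 · 0.010974 = 0.0024387; summing to 0.0061871.
The posterior is then P(jar A | data) = 0.031178, P(jar B | data) = 0.57467, P(jar C | data) = 0.39415.
The predictive probability is P(black next | data) = (1/12)(0.031178) + (1/5)(0.57467) + (2/9)(0.39415) = 0.20512.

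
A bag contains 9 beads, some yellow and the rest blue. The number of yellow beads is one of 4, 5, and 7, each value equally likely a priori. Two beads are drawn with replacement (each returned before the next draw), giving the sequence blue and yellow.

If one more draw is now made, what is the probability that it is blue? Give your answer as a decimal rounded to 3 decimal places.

0.428

The likelihood of the observed sequence under each hypothesis: P(data | r = 4) = (5/9)(4/9) = 20/81; P(data | r = 5) = (4/9)(5/9) = 20/81; P(data | r = 7) = (2/9)(7/9) = 14/81.
Multiplying each by its prior: 1/3 · 20/81 = 20/243, 1/3 · 20/81 = 20/243, 1/3 · 14/81 = 14/243; summing to 2/9.
The posterior is then P(r = 4 | data) = 10/27, P(r = 5 | data) = 10/27, P(r = 7 | data) = 7/27.
So P(blue next | data) = Σ P(blue next | H) P(H | data) = (5/9)(10/27) + (4/9)(10/27) + (2/9)(7/27) = 104/243.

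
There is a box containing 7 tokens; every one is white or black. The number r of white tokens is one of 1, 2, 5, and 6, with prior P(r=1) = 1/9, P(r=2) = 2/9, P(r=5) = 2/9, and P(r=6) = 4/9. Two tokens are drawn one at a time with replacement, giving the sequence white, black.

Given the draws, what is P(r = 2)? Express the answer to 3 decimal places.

0.286

For each hypothesis, P(data | H) works out to: P(data | r = 1) = (1/7)(6/7) = 6/49; P(data | r = 2) = (2/7)(5/7) = 10/49; P(data | r = 5) = (5/7)(2/7) = 10/49; P(data | r = 6) = (6/7)(1/7) = 6/49.
Weighting by the prior gives 1/9 · 6/49 = 2/147, 2/9 · 10/49 = 20/441, 2/9 · 10/49 = 20/441, 4/9 · 6/49 = 8/147; these sum to 10/63.
Therefore the posterior P(r = 2 | data) = (20/441) / (10/63) = 2/7.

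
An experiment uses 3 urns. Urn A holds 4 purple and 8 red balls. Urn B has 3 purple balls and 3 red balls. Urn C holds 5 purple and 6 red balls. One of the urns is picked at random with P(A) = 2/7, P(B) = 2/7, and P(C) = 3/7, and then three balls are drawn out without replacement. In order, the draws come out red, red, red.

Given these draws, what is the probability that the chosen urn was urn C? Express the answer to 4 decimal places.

0.3738

Under each hypothesis, the probability of the observed sequence is: P(data | urn A) = (8/12)(7/11)(6/10) = 14/55; P(data | urn B) = (3/6)(2/5)(1/4) = 1/20; P(data | urn C) = (6/11)(5/10)(4/9) = 4/33.
Weighting by the prior gives 2/7 · 14/55 = 4/55, 2/7 · 1/20 = 1/70, 3/7 · 4/33 = 4/77; summing to 107/770.
So P(urn C | data) = (4/77) / (107/770) = 40/107.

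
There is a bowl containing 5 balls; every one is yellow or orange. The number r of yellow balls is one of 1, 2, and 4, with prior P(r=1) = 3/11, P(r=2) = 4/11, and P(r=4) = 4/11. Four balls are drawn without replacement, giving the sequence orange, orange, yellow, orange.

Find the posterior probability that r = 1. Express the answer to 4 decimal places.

0.6000

For each hypothesis, P(data | H) works out to: P(data | r = 1) = (4/5)(3/4)(1/3)(2/2) = 1/5; P(data | r = 2) = (3/5)(2/4)(2/3)(1/2) = 1/10; P(data | r = 4) = (1/5)(0/4) = 0.
Multiplying each by its prior: 3/11 · 1/5 = 3/55, 4/11 · 1/10 = 2/55, 4/11 · 0 = 0; summing to 1/11.
So P(r = 1 | data) = (3/55) / (1/11) = 3/5.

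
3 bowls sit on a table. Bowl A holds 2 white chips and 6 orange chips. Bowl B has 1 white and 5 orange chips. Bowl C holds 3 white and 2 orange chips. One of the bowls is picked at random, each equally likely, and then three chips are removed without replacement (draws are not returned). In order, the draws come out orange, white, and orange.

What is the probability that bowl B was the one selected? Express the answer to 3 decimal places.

0.374

For each hypothesis, P(data | H) works out to: P(data | bowl A) = (6/8)(2/7)(5/6) = 0.17857; P(data | bowl B) = (5/6)(1/5)(4/4) = 0.16667; P(data | bowl C) = (2/5)(3/4)(1/3) = 0.1.
Weighting by the prior gives 1/3 · 0.17857 = 0.059524, 1/3 · 0.16667 = 0.055556, 1/3 · 0.1 = 0.033333; with total 0.14841.
So P(bowl B | data) = (0.055556) / (0.14841) = 0.37433.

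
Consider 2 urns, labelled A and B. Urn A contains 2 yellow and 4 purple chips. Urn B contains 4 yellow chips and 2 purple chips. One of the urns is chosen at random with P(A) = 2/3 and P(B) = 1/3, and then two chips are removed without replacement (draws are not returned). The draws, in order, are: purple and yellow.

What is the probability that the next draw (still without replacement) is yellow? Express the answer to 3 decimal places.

0.417

For each hypothesis, P(data | H) works out to: P(data | urn A) = (4/6)(2/5) = 4/15; P(data | urn B) = (2/6)(4/5) = 4/15.
The prior-weighted likelihoods are 2/3 · 4/15 = 8/45, 1/3 · 4/15 = 4/45; summing to 4/15.
Dividing through by the total gives posterior P(urn A | data) = 2/3, P(urn B | data) = 1/3.
The predictive probability is P(yellow next | data) = (1/4)(2/3) + (3/4)(1/3) = 5/12.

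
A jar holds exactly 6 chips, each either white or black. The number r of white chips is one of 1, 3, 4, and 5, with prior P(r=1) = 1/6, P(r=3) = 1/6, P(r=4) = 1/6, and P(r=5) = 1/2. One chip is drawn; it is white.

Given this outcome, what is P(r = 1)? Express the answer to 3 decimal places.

For each hypothesis, P(data | H) works out to: P(data | r = 1) = (1/6) = 1/6; P(data | r = 3) = (3/6) = 1/2; P(data | r = 4) = (4/6) = 2/3; P(data | r = 5) = (5/6) = 5/6.
Weighting by the prior gives 1/6 · 1/6 = 1/36, 1/6 · 1/2 = 1/12, 1/6 · 2/3 = 1/9, 1/2 · 5/6 = 5/12; these sum to 23/36.
Therefore the posterior P(r = 1 | data) = (1/36) / (23/36) = 1/23.

0.043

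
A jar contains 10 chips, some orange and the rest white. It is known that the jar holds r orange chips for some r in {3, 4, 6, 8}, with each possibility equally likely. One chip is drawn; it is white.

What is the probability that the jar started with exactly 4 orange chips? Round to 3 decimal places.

0.316

Under each hypothesis, the probability of this draw is: P(data | r = 3) = (7/10) = 7/10; P(data | r = 4) = (6/10) = 3/5; P(data | r = 6) = (4/10) = 2/5; P(data | r = 8) = (2/10) = 1/5.
Multiplying each by its prior: 1/4 · 7/10 = 7/40, 1/4 · 3/5 = 3/20, 1/4 · 2/5 = 1/10, 1/4 · 1/5 = 1/20; these sum to 19/40.
Therefore the posterior P(r = 4 | data) = (3/20) / (19/40) = 6/19.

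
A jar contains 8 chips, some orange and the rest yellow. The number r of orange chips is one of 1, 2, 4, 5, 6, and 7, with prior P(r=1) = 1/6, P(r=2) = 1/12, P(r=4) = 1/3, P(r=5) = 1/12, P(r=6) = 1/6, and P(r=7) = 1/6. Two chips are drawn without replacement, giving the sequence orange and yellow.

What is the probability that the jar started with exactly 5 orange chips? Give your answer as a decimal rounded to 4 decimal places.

Compute the likelihood of the observed sequence for each case: P(data | r = 1) = (1/8)(7/7) = 1/8; P(data | r = 2) = (2/8)(6/7) = 3/14; P(data | r = 4) = (4/8)(4/7) = 2/7; P(data | r = 5) = (5/8)(3/7) = 15/56; P(data | r = 6) = (6/8)(2/7) = 3/14; P(data | r = 7) = (7/8)(1/7) = 1/8.
Weighting by the prior gives 1/6 · 1/8 = 1/48, 1/12 · 3/14 = 1/56, 1/3 · 2/7 = 2/21, 1/12 · 15/56 = 5/224, 1/6 · 3/14 = 1/28, 1/6 · 1/8 = 1/48; these sum to 143/672.
Therefore the posterior P(r = 5 | data) = (5/224) / (143/672) = 15/143.

0.1049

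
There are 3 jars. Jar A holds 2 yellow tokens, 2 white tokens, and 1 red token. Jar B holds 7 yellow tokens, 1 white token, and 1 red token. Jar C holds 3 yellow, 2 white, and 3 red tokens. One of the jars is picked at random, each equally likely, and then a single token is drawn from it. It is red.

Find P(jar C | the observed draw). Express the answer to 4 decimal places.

The likelihood of this draw under each hypothesis: P(data | jar A) = (1/5) = 0.2; P(data | jar B) = (1/9) = 0.11111; P(data | jar C) = (3/8) = 0.375.
The prior-weighted likelihoods are 1/3 · 0.2 = 0.066667, 1/3 · 0.11111 = 0.037037, 1/3 · 0.375 = 0.125; these sum to 0.2287.
So P(jar C | data) = (0.125) / (0.2287) = 0.54656.

0.5466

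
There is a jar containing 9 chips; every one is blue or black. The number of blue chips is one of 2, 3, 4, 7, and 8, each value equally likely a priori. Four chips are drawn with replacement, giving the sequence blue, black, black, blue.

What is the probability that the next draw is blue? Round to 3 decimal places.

Under each hypothesis, the probability of the observed sequence is: P(data | r = 2) = (2/9)(7/9)(7/9)(2/9) = 0.029873; P(data | r = 3) = (3/9)(6/9)(6/9)(3/9) = 0.049383; P(data | r = 4) = (4/9)(5/9)(5/9)(4/9) = 0.060966; P(data | r = 7) = (7/9)(2/9)(2/9)(7/9) = 0.029873; P(data | r = 8) = (8/9)(1/9)(1/9)(8/9) = 0.0097546.
Multiplying each by its prior: 1/5 · 0.029873 = 0.0059747, 1/5 · 0.049383 = 0.0098765, 1/5 · 0.060966 = 0.012193, 1/5 · 0.029873 = 0.0059747, 1/5 · 0.0097546 = 0.0019509; with total 0.03597.
Dividing through by the total gives posterior P(r = 2 | data) = 0.1661, P(r = 3 | data) = 0.27458, P(r = 4 | data) = 0.33898, P(r = 7 | data) = 0.1661, P(r = 8 | data) = 0.054237.
The predictive probability is P(blue next | data) = (2/9)(0.1661) + (1/3)(0.27458) + (4/9)(0.33898) + (7/9)(0.1661) + (8/9)(0.054237) = 0.4565.

0.456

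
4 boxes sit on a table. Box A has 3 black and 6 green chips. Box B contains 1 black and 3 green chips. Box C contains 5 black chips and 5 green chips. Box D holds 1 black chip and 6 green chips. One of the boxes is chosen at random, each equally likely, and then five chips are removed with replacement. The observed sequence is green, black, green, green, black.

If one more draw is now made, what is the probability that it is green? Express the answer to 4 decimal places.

Compute the likelihood of the observed sequence for each case: P(data | box A) = (6/9)(3/9)(6/9)(6/9)(3/9) = 0.032922; P(data | box B) = (3/4)(1/4)(3/4)(3/4)(1/4) = 0.026367; P(data | box C) = (5/10)(5/10)(5/10)(5/10)(5/10) = 0.03125; P(data | box D) = (6/7)(1/7)(6/7)(6/7)(1/7) = 0.012852.
The prior-weighted likelihoods are 1/4 · 0.032922 = 0.0082305, 1/4 · 0.026367 = 0.0065918, 1/4 · 0.03125 = 0.0078125, 1/4 · 0.012852 = 0.0032129; these sum to 0.025848.
The posterior is then P(box A | data) = 0.31842, P(box B | data) = 0.25502, P(box C | data) = 0.30225, P(box D | data) = 0.1243.
Averaging over the posterior, P(green next | data) = (2/3)(0.31842) + (3/4)(0.25502) + (1/2)(0.30225) + (6/7)(0.1243) = 0.66122.

0.6612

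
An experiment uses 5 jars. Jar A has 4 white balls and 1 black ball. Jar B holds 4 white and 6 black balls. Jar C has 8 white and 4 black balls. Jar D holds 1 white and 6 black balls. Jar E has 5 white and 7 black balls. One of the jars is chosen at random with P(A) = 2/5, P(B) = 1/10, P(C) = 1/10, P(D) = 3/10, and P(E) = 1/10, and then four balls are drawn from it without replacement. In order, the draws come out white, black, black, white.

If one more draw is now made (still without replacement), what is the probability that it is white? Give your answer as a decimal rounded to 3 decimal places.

0.467

Compute the likelihood of the observed sequence for each case: P(data | jar A) = (4/5)(1/4)(0/3) = 0; P(data | jar B) = (4/10)(6/9)(5/8)(3/7) = 0.071429; P(data | jar C) = (8/12)(4/11)(3/10)(7/9) = 0.056566; P(data | jar D) = (1/7)(6/6)(5/5)(0/4) = 0; P(data | jar E) = (5/12)(7/11)(6/10)(4/9) = 0.070707.
Multiplying each by its prior: 2/5 · 0 = 0, 1/10 · 0.071429 = 0.0071429, 1/10 · 0.056566 = 0.0056566, 3/10 · 0 = 0, 1/10 · 0.070707 = 0.0070707; these sum to 0.01987.
Dividing through by the total gives posterior P(jar A | data) = 0, P(jar B | data) = 0.35948, P(jar C | data) = 0.28468, P(jar D | data) = 0, P(jar E | data) = 0.35585.
So P(white next | data) = Σ P(white next | H) P(H | data) = (1/3)(0.35948) + (3/4)(0.28468) + (3/8)(0.35585) = 0.46678.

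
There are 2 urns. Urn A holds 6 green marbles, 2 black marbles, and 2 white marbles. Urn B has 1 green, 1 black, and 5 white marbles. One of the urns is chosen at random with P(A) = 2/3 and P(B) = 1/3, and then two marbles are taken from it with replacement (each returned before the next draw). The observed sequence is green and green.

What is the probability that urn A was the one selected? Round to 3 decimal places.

Under each hypothesis, the probability of the observed sequence is: P(data | urn A) = (6/10)(6/10) = 0.36; P(data | urn B) = (1/7)(1/7) = 0.020408.
Weighting by the prior gives 2/3 · 0.36 = 0.24, 1/3 · 0.020408 = 0.0068027; with total 0.2468.
By Bayes' rule, P(urn A | data) = (0.24) / (0.2468) = 0.97244.

0.972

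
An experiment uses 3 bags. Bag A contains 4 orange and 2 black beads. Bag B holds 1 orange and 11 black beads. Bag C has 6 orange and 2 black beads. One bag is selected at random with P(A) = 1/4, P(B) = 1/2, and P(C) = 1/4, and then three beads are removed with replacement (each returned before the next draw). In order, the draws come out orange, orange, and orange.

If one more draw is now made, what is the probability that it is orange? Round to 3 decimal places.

Compute the likelihood of the observed sequence for each case: P(data | bag A) = (4/6)(4/6)(4/6) = 0.2963; P(data | bag B) = (1/12)(1/12)(1/12) = 0.0005787; P(data | bag C) = (6/8)(6/8)(6/8) = 0.42188.
Weighting by the prior gives 1/4 · 0.2963 = 0.074074, 1/2 · 0.0005787 = 0.00028935, 1/4 · 0.42188 = 0.10547; these sum to 0.17983.
Normalising, the posterior is P(bag A | data) = 0.41191, P(bag B | data) = 0.001609, P(bag C | data) = 0.58648.
Averaging over the posterior, P(orange next | data) = (2/3)(0.41191) + (1/12)(0.001609) + (3/4)(0.58648) = 0.7146.

0.715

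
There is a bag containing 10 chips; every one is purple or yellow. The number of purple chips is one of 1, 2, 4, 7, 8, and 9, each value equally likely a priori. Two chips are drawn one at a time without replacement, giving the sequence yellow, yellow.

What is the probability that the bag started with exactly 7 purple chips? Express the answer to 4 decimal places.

0.0361

Under each hypothesis, the probability of the observed sequence is: P(data | r = 1) = (9/10)(8/9) = 4/5; P(data | r = 2) = (8/10)(7/9) = 28/45; P(data | r = 4) = (6/10)(5/9) = 1/3; P(data | r = 7) = (3/10)(2/9) = 1/15; P(data | r = 8) = (2/10)(1/9) = 1/45; P(data | r = 9) = (1/10)(0/9) = 0.
Multiplying each by its prior: 1/6 · 4/5 = 2/15, 1/6 · 28/45 = 14/135, 1/6 · 1/3 = 1/18, 1/6 · 1/15 = 1/90, 1/6 · 1/45 = 1/270, 1/6 · 0 = 0; these sum to 83/270.
Therefore the posterior P(r = 7 | data) = (1/90) / (83/270) = 3/83.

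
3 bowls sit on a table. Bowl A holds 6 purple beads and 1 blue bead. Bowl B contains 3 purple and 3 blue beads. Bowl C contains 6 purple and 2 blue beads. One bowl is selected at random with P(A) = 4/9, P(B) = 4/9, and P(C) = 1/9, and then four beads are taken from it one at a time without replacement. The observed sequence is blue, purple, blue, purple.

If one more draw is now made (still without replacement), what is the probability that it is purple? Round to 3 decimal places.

0.541

Compute the likelihood of the observed sequence for each case: P(data | bowl A) = (1/7)(6/6)(0/5) = 0; P(data | bowl B) = (3/6)(3/5)(2/4)(2/3) = 0.1; P(data | bowl C) = (2/8)(6/7)(1/6)(5/5) = 0.035714.
Multiplying each by its prior: 4/9 · 0 = 0, 4/9 · 0.1 = 0.044444, 1/9 · 0.035714 = 0.0039683; with total 0.048413.
Dividing through by the total gives posterior P(bowl A | data) = 0, P(bowl B | data) = 0.91803, P(bowl C | data) = 0.081967.
The predictive probability is P(purple next | data) = (1/2)(0.91803) + (1)(0.081967) = 0.54098.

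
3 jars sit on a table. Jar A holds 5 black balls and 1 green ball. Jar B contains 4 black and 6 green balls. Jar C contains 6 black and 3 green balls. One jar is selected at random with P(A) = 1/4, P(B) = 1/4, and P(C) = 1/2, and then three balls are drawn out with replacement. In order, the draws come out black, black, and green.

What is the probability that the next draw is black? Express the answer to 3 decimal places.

0.654

Under each hypothesis, the probability of the observed sequence is: P(data | jar A) = (5/6)(5/6)(1/6) = 0.11574; P(data | jar B) = (4/10)(4/10)(6/10) = 0.096; P(data | jar C) = (6/9)(6/9)(3/9) = 0.14815.
Multiplying each by its prior: 1/4 · 0.11574 = 0.028935, 1/4 · 0.096 = 0.024, 1/2 · 0.14815 = 0.074074; these sum to 0.12701.
Dividing through by the total gives posterior P(jar A | data) = 0.22782, P(jar B | data) = 0.18896, P(jar C | data) = 0.58322.
So P(black next | data) = Σ P(black next | H) P(H | data) = (5/6)(0.22782) + (2/5)(0.18896) + (2/3)(0.58322) = 0.65425.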